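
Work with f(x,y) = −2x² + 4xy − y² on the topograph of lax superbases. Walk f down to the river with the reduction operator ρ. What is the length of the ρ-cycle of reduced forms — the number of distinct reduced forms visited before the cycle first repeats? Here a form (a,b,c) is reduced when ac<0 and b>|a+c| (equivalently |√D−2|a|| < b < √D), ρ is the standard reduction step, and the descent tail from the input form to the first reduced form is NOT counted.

D = 8, ⌊√D⌋ = 2
descent: ρ → (-1,2,1)  [lands on river]
river: ρ → (1,2,-1)
ρ-cycle length = 2 (tail of 1 descent step not counted)

2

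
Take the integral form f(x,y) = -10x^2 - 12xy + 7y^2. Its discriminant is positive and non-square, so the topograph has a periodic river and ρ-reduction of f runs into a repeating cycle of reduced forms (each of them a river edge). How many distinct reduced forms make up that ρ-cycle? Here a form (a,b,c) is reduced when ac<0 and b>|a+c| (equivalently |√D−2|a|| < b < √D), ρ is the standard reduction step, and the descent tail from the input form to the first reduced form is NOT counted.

D = 424, ⌊√D⌋ = 20
descent: ρ → (7,12,-10)  [lands on river]
river: ρ → (-10,8,9)
river: ρ → (9,10,-9)
river: ρ → (-9,8,10)
river: ρ → (10,12,-7)
river: ρ → (-7,16,6)
river: ρ → (6,20,-1)
river: ρ → (-1,20,6)
river: ρ → (6,16,-7)
river: ρ → (-7,12,10)
river: ρ → (10,8,-9)
river: ρ → (-9,10,9)
river: ρ → (9,8,-10)
river: ρ → (-10,12,7)
river: ρ → (7,16,-6)
river: ρ → (-6,20,1)
river: ρ → (1,20,-6)
river: ρ → (-6,16,7)
ρ-cycle length = 18 (tail of 1 descent step not counted)

18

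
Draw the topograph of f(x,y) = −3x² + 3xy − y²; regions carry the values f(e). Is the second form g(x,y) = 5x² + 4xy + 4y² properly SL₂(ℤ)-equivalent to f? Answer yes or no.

D₁ = -3, D₂ = -64
discriminants differ ⇒ not SL₂(ℤ)-equivalent

no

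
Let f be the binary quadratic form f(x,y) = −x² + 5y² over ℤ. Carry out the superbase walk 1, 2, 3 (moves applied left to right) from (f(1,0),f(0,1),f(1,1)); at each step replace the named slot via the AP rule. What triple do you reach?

start (-1,5,4) = (f(1,0),f(0,1),f(1,1))
replace slot 1: 2·(5+4) − (-1) = 19 → (19,5,4)
replace slot 2: 2·(19+4) − 5 = 41 → (19,41,4)
replace slot 3: 2·(19+41) − 4 = 116 → (19,41,116)

19,41,116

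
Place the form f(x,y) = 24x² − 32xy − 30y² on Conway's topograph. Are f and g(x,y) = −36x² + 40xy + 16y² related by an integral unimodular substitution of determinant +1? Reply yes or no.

D₁ = 3904, D₂ = 3904
river cycle of f (length 26): (-30, 32, 24), (24, 16, -38), (-38, 60, 2), (2, 60, -38), (-38, 16, 24), (24, 32, -30), (-30, 28, 26), (26, 24, -32), (-32, 40, 18), (18, 32, -40), … (16 more)
river cycle of g (length 22): (16, 56, -12), (-12, 40, 48), (48, 56, -4), (-4, 56, 48), (48, 40, -12), (-12, 56, 16), (16, 40, -36), (-36, 32, 20), (20, 48, -20), (-20, 32, 36), … (12 more)
cycles differ ⇒ inequivalent

no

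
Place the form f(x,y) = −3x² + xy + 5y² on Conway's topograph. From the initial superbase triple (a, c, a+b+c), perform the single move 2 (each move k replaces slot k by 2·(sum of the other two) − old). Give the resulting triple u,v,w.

start (-3,5,3) = (f(1,0),f(0,1),f(1,1))
replace slot 2: 2·((-3)+3) − 5 = -5 → (-3,-5,3)

-3,-5,3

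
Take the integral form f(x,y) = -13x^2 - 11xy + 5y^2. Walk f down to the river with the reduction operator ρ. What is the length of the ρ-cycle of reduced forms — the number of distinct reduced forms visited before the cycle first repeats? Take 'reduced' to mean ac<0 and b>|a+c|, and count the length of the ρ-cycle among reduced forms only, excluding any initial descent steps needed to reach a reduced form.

D = 381, ⌊√D⌋ = 19
descent: ρ → (5,11,-13)  [lands on river]
river: ρ → (-13,15,3)
river: ρ → (3,15,-13)
river: ρ → (-13,11,5)
river: ρ → (5,19,-1)
river: ρ → (-1,19,5)
ρ-cycle length = 6 (tail of 1 descent step not counted)

6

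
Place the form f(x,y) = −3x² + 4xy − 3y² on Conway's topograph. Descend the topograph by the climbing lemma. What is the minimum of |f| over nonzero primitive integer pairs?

translate: b→2 (≡-4 mod 6), so (3,-4,3)→(3,2,2)
flip: (3,2,2)→(2,-2,3)
translate: b→2 (≡-2 mod 4), so (2,-2,3)→(2,2,3)
reduced (well bottom): (2,2,3) with a≤c, −a<b≤a
well minimum |f| = |-2| = 2 (negative-definite)

2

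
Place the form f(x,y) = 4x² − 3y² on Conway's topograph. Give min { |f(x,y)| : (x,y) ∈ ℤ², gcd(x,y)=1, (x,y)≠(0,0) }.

descent: ρ → (-3,6,1)  [lands on river]
river: ρ → (1,6,-3)
closes: descent 1, river 2
min |a| on river = 1

1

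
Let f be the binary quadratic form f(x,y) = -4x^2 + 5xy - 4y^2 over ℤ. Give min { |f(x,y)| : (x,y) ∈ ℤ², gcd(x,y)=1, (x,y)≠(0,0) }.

translate: b→3 (≡-5 mod 8), so (4,-5,4)→(4,3,3)
flip: (4,3,3)→(3,-3,4)
translate: b→3 (≡-3 mod 6), so (3,-3,4)→(3,3,4)
reduced (well bottom): (3,3,4) with a≤c, −a<b≤a
well minimum |f| = |-3| = 3 (negative-definite)

3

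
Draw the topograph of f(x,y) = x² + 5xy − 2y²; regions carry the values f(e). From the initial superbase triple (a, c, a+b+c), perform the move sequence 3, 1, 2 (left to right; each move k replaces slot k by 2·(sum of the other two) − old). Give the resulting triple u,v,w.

start (1,-2,4) = (f(1,0),f(0,1),f(1,1))
replace slot 3: 2·(1+(-2)) − 4 = -6 → (1,-2,-6)
replace slot 1: 2·((-2)+(-6)) − 1 = -17 → (-17,-2,-6)
replace slot 2: 2·((-17)+(-6)) − (-2) = -44 → (-17,-44,-6)

-17,-44,-6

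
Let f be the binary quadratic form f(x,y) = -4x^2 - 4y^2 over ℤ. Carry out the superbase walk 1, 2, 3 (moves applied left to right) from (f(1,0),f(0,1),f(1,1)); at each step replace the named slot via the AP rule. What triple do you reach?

start (-4,-4,-8) = (f(1,0),f(0,1),f(1,1))
replace slot 1: 2·((-4)+(-8)) − (-4) = -20 → (-20,-4,-8)
replace slot 2: 2·((-20)+(-8)) − (-4) = -52 → (-20,-52,-8)
replace slot 3: 2·((-20)+(-52)) − (-8) = -136 → (-20,-52,-136)

-20,-52,-136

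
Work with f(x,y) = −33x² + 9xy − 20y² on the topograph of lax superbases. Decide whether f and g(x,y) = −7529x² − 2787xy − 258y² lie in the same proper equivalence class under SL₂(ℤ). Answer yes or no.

D₁ = -2559, D₂ = -2559
f is negative-definite; reduce −f:
−f: flip: (33,-9,20)→(20,9,33)
−f: reduced (well bottom): (20,9,33) with a≤c, −a<b≤a
flip sign back: reduced form of f is (-20,-9,-33)
g is negative-definite; reduce −g:
−g: flip: (7529,2787,258)→(258,-2787,7529)
−g: translate: b→-207 (≡-2787 mod 516), so (258,-2787,7529)→(258,-207,44)
−g: flip: (258,-207,44)→(44,207,258)
−g: translate: b→31 (≡207 mod 88), so (44,207,258)→(44,31,20)
−g: flip: (44,31,20)→(20,-31,44)
−g: translate: b→9 (≡-31 mod 40), so (20,-31,44)→(20,9,33)
−g: reduced (well bottom): (20,9,33) with a≤c, −a<b≤a
flip sign back: reduced form of g is (-20,-9,-33)
reduced forms (-20, -9, -33) vs (-20, -9, -33) ⇒ equivalent

yes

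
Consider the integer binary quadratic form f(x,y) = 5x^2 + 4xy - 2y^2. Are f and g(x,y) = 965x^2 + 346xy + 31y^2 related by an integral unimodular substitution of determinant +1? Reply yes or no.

D₁ = 56, D₂ = 56
river cycle of f (length 4): (-2, 4, 5), (5, 6, -1), (-1, 6, 5), (5, 4, -2)
river cycle of g (length 4): (5, 4, -2), (-2, 4, 5), (5, 6, -1), (-1, 6, 5)
cycles coincide ⇒ equivalent

yes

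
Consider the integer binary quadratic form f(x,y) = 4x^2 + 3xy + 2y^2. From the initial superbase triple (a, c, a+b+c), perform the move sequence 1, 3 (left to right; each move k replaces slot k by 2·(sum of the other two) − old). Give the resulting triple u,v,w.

start (4,2,9) = (f(1,0),f(0,1),f(1,1))
replace slot 1: 2·(2+9) − 4 = 18 → (18,2,9)
replace slot 3: 2·(18+2) − 9 = 31 → (18,2,31)

18,2,31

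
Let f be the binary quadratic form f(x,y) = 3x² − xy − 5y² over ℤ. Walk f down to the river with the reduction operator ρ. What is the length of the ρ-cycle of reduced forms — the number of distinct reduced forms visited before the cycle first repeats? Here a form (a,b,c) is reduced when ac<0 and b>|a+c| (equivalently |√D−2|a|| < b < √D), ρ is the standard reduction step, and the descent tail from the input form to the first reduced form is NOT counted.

D = 61, ⌊√D⌋ = 7
descent: ρ → (-5,1,3)
descent: ρ → (3,5,-3)  [lands on river]
river: ρ → (-3,7,1)
river: ρ → (1,7,-3)
river: ρ → (-3,5,3)
river: ρ → (3,7,-1)
river: ρ → (-1,7,3)
ρ-cycle length = 6 (tail of 2 descent steps not counted)

6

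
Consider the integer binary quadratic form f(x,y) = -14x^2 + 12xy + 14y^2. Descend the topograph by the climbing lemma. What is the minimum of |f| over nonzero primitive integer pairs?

river: ρ → (14,16,-12)
river: ρ → (-12,8,18)
river: ρ → (18,28,-2)
river: ρ → (-2,28,18)
river: ρ → (18,8,-12)
river: ρ → (-12,16,14)
river: ρ → (14,12,-14)
river: ρ → (-14,16,12)
river: ρ → (12,8,-18)
river: ρ → (-18,28,2)
river: ρ → (2,28,-18)
river: ρ → (-18,8,12)
river: ρ → (12,16,-14)
river: ρ → (-14,12,14)
closes: descent 0, river 14
min |a| on river = 2

2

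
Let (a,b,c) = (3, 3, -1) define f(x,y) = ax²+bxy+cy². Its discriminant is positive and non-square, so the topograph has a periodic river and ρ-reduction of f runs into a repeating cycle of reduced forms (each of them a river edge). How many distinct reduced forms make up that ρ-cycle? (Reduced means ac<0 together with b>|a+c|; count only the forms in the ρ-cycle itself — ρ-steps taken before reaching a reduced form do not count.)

D = 21, ⌊√D⌋ = 4
river: ρ → (-1,3,3)
river: ρ → (3,3,-1)
ρ-cycle length = 2 (tail of 0 descent steps not counted)

2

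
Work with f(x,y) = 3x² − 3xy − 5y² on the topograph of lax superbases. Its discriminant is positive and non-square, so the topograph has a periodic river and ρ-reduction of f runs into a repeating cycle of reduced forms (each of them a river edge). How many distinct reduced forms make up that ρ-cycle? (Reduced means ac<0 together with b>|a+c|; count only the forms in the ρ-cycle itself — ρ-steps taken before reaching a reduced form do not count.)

D = 69, ⌊√D⌋ = 8
descent: ρ → (-5,3,3)  [lands on river]
river: ρ → (3,3,-5)
river: ρ → (-5,7,1)
river: ρ → (1,7,-5)
ρ-cycle length = 4 (tail of 1 descent step not counted)

4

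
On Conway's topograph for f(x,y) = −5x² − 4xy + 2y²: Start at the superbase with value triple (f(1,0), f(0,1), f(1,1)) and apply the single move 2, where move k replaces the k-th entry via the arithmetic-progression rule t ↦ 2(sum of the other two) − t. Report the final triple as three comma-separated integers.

start (-5,2,-7) = (f(1,0),f(0,1),f(1,1))
replace slot 2: 2·((-5)+(-7)) − 2 = -26 → (-5,-26,-7)

-5,-26,-7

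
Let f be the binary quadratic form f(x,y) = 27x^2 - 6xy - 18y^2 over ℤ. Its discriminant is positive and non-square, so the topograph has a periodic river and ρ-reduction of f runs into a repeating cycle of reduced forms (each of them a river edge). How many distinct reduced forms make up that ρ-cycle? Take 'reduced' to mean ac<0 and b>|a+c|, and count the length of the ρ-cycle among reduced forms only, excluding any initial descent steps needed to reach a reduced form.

D = 1980, ⌊√D⌋ = 44
descent: ρ → (-18,42,3)  [lands on river]
river: ρ → (3,42,-18)
river: ρ → (-18,30,15)
river: ρ → (15,30,-18)
ρ-cycle length = 4 (tail of 1 descent step not counted)

4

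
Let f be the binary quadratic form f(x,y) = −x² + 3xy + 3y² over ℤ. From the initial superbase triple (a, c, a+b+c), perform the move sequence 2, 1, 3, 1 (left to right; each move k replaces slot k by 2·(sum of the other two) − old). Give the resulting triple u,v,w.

start (-1,3,5) = (f(1,0),f(0,1),f(1,1))
replace slot 2: 2·((-1)+5) − 3 = 5 → (-1,5,5)
replace slot 1: 2·(5+5) − (-1) = 21 → (21,5,5)
replace slot 3: 2·(21+5) − 5 = 47 → (21,5,47)
replace slot 1: 2·(5+47) − 21 = 83 → (83,5,47)

83,5,47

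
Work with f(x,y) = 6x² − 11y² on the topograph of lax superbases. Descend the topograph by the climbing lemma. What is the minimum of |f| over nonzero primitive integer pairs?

descent: ρ → (-11,0,6)
descent: ρ → (6,12,-5)  [lands on river]
river: ρ → (-5,8,10)
river: ρ → (10,12,-3)
river: ρ → (-3,12,10)
river: ρ → (10,8,-5)
river: ρ → (-5,12,6)
closes: descent 2, river 6
min |a| on river = 3

3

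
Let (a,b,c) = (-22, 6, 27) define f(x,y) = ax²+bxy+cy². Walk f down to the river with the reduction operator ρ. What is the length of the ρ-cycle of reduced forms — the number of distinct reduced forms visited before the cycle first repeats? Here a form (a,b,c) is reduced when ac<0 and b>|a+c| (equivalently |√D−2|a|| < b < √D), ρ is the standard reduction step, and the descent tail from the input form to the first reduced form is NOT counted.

D = 2412, ⌊√D⌋ = 49
river: ρ → (27,48,-1)
river: ρ → (-1,48,27)
river: ρ → (27,6,-22)
river: ρ → (-22,38,11)
river: ρ → (11,28,-37)
river: ρ → (-37,46,2)
river: ρ → (2,46,-37)
river: ρ → (-37,28,11)
river: ρ → (11,38,-22)
river: ρ → (-22,6,27)
ρ-cycle length = 10 (tail of 0 descent steps not counted)

10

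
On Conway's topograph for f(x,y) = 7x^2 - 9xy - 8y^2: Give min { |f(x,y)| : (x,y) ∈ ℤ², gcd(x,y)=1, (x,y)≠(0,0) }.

descent: ρ → (-8,9,7)  [lands on river]
river: ρ → (7,5,-10)
river: ρ → (-10,15,2)
river: ρ → (2,17,-2)
river: ρ → (-2,15,10)
river: ρ → (10,5,-7)
river: ρ → (-7,9,8)
river: ρ → (8,7,-8)
closes: descent 1, river 8
min |a| on river = 2

2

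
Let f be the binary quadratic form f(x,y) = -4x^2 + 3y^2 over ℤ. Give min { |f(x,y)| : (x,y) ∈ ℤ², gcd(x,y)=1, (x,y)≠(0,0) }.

descent: ρ → (3,6,-1)  [lands on river]
river: ρ → (-1,6,3)
closes: descent 1, river 2
min |a| on river = 1

1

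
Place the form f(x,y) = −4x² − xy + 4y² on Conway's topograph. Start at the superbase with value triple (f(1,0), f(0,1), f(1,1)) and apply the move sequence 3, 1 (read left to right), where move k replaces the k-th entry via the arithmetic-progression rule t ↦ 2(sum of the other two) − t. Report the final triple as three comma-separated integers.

start (-4,4,-1) = (f(1,0),f(0,1),f(1,1))
replace slot 3: 2·((-4)+4) − (-1) = 1 → (-4,4,1)
replace slot 1: 2·(4+1) − (-4) = 14 → (14,4,1)

14,4,1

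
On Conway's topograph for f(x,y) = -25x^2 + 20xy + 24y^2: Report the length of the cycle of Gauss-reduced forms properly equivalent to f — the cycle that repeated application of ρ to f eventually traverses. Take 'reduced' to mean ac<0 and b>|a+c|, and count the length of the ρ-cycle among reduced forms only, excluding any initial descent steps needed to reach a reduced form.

D = 2800, ⌊√D⌋ = 52
river: ρ → (24,28,-21)
river: ρ → (-21,14,31)
river: ρ → (31,48,-4)
river: ρ → (-4,48,31)
river: ρ → (31,14,-21)
river: ρ → (-21,28,24)
river: ρ → (24,20,-25)
river: ρ → (-25,30,19)
river: ρ → (19,46,-9)
river: ρ → (-9,44,24)
river: ρ → (24,52,-1)
river: ρ → (-1,52,24)
river: ρ → (24,44,-9)
river: ρ → (-9,46,19)
river: ρ → (19,30,-25)
river: ρ → (-25,20,24)
ρ-cycle length = 16 (tail of 0 descent steps not counted)

16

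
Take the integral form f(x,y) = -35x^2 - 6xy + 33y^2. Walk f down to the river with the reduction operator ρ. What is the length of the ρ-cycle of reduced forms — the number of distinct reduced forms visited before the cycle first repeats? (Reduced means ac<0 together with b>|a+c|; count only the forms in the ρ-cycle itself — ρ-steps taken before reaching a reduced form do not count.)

D = 4656, ⌊√D⌋ = 68
descent: ρ → (33,6,-35)  [lands on river]
river: ρ → (-35,64,4)
river: ρ → (4,64,-35)
river: ρ → (-35,6,33)
river: ρ → (33,60,-8)
river: ρ → (-8,68,1)
river: ρ → (1,68,-8)
river: ρ → (-8,60,33)
ρ-cycle length = 8 (tail of 1 descent step not counted)

8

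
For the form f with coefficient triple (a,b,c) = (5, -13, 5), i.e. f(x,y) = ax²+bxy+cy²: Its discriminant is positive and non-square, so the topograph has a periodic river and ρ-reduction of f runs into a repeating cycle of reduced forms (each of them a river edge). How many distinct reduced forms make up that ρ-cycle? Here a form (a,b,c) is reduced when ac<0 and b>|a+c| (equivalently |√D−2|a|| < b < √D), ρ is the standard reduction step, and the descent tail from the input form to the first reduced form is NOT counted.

D = 69, ⌊√D⌋ = 8
descent: ρ → (5,3,-3)  [lands on river]
river: ρ → (-3,3,5)
river: ρ → (5,7,-1)
river: ρ → (-1,7,5)
ρ-cycle length = 4 (tail of 1 descent step not counted)

4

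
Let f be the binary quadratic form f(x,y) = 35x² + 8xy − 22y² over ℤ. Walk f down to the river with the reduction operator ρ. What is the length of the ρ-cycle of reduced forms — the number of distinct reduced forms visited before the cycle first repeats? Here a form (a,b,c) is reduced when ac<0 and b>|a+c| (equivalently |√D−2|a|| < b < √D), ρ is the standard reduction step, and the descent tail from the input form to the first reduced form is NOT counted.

D = 3144, ⌊√D⌋ = 56
descent: ρ → (-22,36,21)  [lands on river]
river: ρ → (21,48,-10)
river: ρ → (-10,52,11)
river: ρ → (11,36,-42)
river: ρ → (-42,48,5)
river: ρ → (5,52,-22)
ρ-cycle length = 6 (tail of 1 descent step not counted)

6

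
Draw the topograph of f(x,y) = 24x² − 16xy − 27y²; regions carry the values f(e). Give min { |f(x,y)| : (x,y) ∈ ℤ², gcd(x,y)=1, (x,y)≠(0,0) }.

descent: ρ → (-27,16,24)  [lands on river]
river: ρ → (24,32,-19)
river: ρ → (-19,44,12)
river: ρ → (12,52,-3)
river: ρ → (-3,50,29)
river: ρ → (29,8,-24)
river: ρ → (-24,40,13)
river: ρ → (13,38,-27)
closes: descent 1, river 8
min |a| on river = 3

3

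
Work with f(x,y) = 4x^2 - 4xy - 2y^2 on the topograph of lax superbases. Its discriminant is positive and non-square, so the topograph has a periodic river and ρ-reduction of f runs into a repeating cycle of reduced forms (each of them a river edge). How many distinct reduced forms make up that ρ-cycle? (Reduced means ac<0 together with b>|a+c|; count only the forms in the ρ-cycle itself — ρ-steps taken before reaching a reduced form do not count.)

D = 48, ⌊√D⌋ = 6
descent: ρ → (-2,4,4)  [lands on river]
river: ρ → (4,4,-2)
ρ-cycle length = 2 (tail of 1 descent step not counted)

2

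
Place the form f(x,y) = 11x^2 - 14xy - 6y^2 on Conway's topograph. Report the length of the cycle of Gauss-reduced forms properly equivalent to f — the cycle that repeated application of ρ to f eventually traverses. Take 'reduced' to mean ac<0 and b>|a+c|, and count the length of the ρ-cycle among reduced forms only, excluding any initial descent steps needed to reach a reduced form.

D = 460, ⌊√D⌋ = 21
descent: ρ → (-6,14,11)  [lands on river]
river: ρ → (11,8,-9)
river: ρ → (-9,10,10)
river: ρ → (10,10,-9)
river: ρ → (-9,8,11)
river: ρ → (11,14,-6)
river: ρ → (-6,10,15)
river: ρ → (15,20,-1)
river: ρ → (-1,20,15)
river: ρ → (15,10,-6)
ρ-cycle length = 10 (tail of 1 descent step not counted)

10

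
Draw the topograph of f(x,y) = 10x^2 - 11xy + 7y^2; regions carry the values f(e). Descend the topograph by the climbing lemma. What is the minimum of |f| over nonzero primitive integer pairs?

translate: b→9 (≡-11 mod 20), so (10,-11,7)→(10,9,6)
flip: (10,9,6)→(6,-9,10)
translate: b→3 (≡-9 mod 12), so (6,-9,10)→(6,3,7)
reduced (well bottom): (6,3,7) with a≤c, −a<b≤a
well minimum = a = 6

6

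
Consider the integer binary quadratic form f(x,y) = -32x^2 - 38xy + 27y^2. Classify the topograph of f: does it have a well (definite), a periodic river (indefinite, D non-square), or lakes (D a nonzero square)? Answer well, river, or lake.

D = b²−4ac = (-38)² − 4·(-32)·27 = 4900
D = 70² is a perfect square ⇒ form factors over ℤ ⇒ lakes

lake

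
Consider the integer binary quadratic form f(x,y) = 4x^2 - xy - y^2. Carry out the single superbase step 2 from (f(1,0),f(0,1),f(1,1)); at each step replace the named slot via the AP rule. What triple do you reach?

start (4,-1,2) = (f(1,0),f(0,1),f(1,1))
replace slot 2: 2·(4+2) − (-1) = 13 → (4,13,2)

4,13,2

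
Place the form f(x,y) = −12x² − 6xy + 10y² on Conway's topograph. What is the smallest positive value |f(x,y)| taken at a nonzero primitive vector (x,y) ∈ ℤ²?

descent: ρ → (10,6,-12)  [lands on river]
river: ρ → (-12,18,4)
river: ρ → (4,22,-2)
river: ρ → (-2,22,4)
river: ρ → (4,18,-12)
river: ρ → (-12,6,10)
river: ρ → (10,14,-8)
river: ρ → (-8,18,6)
river: ρ → (6,18,-8)
river: ρ → (-8,14,10)
closes: descent 1, river 10
min |a| on river = 2

2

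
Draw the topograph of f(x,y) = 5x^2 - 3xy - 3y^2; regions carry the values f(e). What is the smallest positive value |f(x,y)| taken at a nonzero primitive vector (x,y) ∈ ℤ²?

descent: ρ → (-3,3,5)  [lands on river]
river: ρ → (5,7,-1)
river: ρ → (-1,7,5)
river: ρ → (5,3,-3)
closes: descent 1, river 4
min |a| on river = 1

1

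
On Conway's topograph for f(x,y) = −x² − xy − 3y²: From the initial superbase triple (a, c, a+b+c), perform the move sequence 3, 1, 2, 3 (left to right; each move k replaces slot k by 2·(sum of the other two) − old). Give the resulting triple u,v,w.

start (-1,-3,-5) = (f(1,0),f(0,1),f(1,1))
replace slot 3: 2·((-1)+(-3)) − (-5) = -3 → (-1,-3,-3)
replace slot 1: 2·((-3)+(-3)) − (-1) = -11 → (-11,-3,-3)
replace slot 2: 2·((-11)+(-3)) − (-3) = -25 → (-11,-25,-3)
replace slot 3: 2·((-11)+(-25)) − (-3) = -69 → (-11,-25,-69)

-11,-25,-69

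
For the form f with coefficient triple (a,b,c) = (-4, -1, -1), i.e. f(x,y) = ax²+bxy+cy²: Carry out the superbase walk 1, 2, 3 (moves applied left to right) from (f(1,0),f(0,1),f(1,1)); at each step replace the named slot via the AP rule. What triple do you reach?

start (-4,-1,-6) = (f(1,0),f(0,1),f(1,1))
replace slot 1: 2·((-1)+(-6)) − (-4) = -10 → (-10,-1,-6)
replace slot 2: 2·((-10)+(-6)) − (-1) = -31 → (-10,-31,-6)
replace slot 3: 2·((-10)+(-31)) − (-6) = -76 → (-10,-31,-76)

-10,-31,-76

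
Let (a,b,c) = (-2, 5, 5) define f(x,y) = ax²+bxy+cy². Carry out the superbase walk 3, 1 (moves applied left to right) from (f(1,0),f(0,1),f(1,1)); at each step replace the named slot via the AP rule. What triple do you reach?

start (-2,5,8) = (f(1,0),f(0,1),f(1,1))
replace slot 3: 2·((-2)+5) − 8 = -2 → (-2,5,-2)
replace slot 1: 2·(5+(-2)) − (-2) = 8 → (8,5,-2)

8,5,-2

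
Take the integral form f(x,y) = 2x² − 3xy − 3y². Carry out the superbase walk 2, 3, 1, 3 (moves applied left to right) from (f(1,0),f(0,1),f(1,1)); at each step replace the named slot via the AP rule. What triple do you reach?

start (2,-3,-4) = (f(1,0),f(0,1),f(1,1))
replace slot 2: 2·(2+(-4)) − (-3) = -1 → (2,-1,-4)
replace slot 3: 2·(2+(-1)) − (-4) = 6 → (2,-1,6)
replace slot 1: 2·((-1)+6) − 2 = 8 → (8,-1,6)
replace slot 3: 2·(8+(-1)) − 6 = 8 → (8,-1,8)

8,-1,8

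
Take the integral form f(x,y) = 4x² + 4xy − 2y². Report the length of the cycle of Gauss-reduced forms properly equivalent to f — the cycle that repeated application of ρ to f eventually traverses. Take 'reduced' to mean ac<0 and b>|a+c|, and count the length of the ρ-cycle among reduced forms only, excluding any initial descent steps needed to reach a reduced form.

D = 48, ⌊√D⌋ = 6
river: ρ → (-2,4,4)
river: ρ → (4,4,-2)
ρ-cycle length = 2 (tail of 0 descent steps not counted)

2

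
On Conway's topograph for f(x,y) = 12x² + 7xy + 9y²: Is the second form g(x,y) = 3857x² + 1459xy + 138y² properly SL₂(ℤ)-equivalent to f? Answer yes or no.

D₁ = -383, D₂ = -383
f: flip: (12,7,9)→(9,-7,12)
f: reduced (well bottom): (9,-7,12) with a≤c, −a<b≤a
g: flip: (3857,1459,138)→(138,-1459,3857)
g: translate: b→-79 (≡-1459 mod 276), so (138,-1459,3857)→(138,-79,12)
g: flip: (138,-79,12)→(12,79,138)
g: translate: b→7 (≡79 mod 24), so (12,79,138)→(12,7,9)
g: flip: (12,7,9)→(9,-7,12)
g: reduced (well bottom): (9,-7,12) with a≤c, −a<b≤a
reduced forms (9, -7, 12) vs (9, -7, 12) ⇒ equivalent

yes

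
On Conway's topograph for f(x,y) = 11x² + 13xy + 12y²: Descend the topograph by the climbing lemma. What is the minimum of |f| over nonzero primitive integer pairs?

translate: b→-9 (≡13 mod 22), so (11,13,12)→(11,-9,10)
flip: (11,-9,10)→(10,9,11)
reduced (well bottom): (10,9,11) with a≤c, −a<b≤a
well minimum = a = 10

10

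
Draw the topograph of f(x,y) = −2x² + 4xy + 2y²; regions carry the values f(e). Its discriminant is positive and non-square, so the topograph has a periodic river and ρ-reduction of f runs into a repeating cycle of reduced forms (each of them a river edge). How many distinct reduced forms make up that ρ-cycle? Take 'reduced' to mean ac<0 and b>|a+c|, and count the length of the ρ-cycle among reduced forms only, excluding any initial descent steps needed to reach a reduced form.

D = 32, ⌊√D⌋ = 5
river: ρ → (2,4,-2)
river: ρ → (-2,4,2)
ρ-cycle length = 2 (tail of 0 descent steps not counted)

2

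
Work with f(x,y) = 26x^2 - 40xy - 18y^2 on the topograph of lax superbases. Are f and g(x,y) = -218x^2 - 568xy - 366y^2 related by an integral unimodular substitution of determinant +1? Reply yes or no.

D₁ = 3472, D₂ = 3472
river cycle of f (length 16): (-18, 40, 26), (26, 12, -32), (-32, 52, 6), (6, 56, -14), (-14, 56, 6), (6, 52, -32), (-32, 12, 26), (26, 40, -18), (-18, 32, 34), (34, 36, -16), … (6 more)
river cycle of g (length 16): (-16, 36, 34), (34, 32, -18), (-18, 40, 26), (26, 12, -32), (-32, 52, 6), (6, 56, -14), (-14, 56, 6), (6, 52, -32), (-32, 12, 26), (26, 40, -18), … (6 more)
cycles coincide ⇒ equivalent

yes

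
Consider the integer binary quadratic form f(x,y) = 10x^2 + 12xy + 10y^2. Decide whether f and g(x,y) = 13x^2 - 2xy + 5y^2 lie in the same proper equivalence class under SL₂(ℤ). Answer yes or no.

D₁ = -256, D₂ = -256
f: translate: b→-8 (≡12 mod 20), so (10,12,10)→(10,-8,8)
f: flip: (10,-8,8)→(8,8,10)
f: reduced (well bottom): (8,8,10) with a≤c, −a<b≤a
g: flip: (13,-2,5)→(5,2,13)
g: reduced (well bottom): (5,2,13) with a≤c, −a<b≤a
reduced forms (8, 8, 10) vs (5, 2, 13) ⇒ inequivalent

no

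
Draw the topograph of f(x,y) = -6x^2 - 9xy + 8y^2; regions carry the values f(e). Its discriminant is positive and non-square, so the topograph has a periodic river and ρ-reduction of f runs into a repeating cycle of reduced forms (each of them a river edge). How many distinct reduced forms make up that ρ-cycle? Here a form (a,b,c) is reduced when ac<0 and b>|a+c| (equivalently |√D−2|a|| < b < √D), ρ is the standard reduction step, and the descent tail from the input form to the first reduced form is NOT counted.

D = 273, ⌊√D⌋ = 16
descent: ρ → (8,9,-6)  [lands on river]
river: ρ → (-6,15,2)
river: ρ → (2,13,-13)
river: ρ → (-13,13,2)
river: ρ → (2,15,-6)
river: ρ → (-6,9,8)
river: ρ → (8,7,-7)
river: ρ → (-7,7,8)
ρ-cycle length = 8 (tail of 1 descent step not counted)

8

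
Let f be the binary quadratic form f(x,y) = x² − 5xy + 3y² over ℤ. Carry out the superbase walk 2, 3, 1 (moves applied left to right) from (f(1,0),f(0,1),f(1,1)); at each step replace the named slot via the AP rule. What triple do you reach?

start (1,3,-1) = (f(1,0),f(0,1),f(1,1))
replace slot 2: 2·(1+(-1)) − 3 = -3 → (1,-3,-1)
replace slot 3: 2·(1+(-3)) − (-1) = -3 → (1,-3,-3)
replace slot 1: 2·((-3)+(-3)) − 1 = -13 → (-13,-3,-3)

-13,-3,-3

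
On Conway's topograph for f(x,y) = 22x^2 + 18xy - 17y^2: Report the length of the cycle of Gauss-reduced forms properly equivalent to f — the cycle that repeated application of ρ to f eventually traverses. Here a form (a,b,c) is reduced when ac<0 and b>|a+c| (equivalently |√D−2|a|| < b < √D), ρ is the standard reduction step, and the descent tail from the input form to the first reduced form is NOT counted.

D = 1820, ⌊√D⌋ = 42
river: ρ → (-17,16,23)
river: ρ → (23,30,-10)
river: ρ → (-10,30,23)
river: ρ → (23,16,-17)
river: ρ → (-17,18,22)
river: ρ → (22,26,-13)
river: ρ → (-13,26,22)
river: ρ → (22,18,-17)
ρ-cycle length = 8 (tail of 0 descent steps not counted)

8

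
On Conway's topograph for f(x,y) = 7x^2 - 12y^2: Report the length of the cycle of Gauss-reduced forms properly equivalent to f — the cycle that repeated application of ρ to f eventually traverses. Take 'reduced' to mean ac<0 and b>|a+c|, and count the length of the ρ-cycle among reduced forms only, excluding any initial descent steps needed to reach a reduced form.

D = 336, ⌊√D⌋ = 18
descent: ρ → (-12,0,7)
descent: ρ → (7,14,-5)  [lands on river]
river: ρ → (-5,16,4)
river: ρ → (4,16,-5)
river: ρ → (-5,14,7)
ρ-cycle length = 4 (tail of 2 descent steps not counted)

4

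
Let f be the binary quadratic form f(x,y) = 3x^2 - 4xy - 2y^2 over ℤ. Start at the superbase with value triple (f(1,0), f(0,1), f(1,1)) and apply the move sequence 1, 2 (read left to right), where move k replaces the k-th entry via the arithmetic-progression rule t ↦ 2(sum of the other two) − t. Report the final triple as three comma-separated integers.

start (3,-2,-3) = (f(1,0),f(0,1),f(1,1))
replace slot 1: 2·((-2)+(-3)) − 3 = -13 → (-13,-2,-3)
replace slot 2: 2·((-13)+(-3)) − (-2) = -30 → (-13,-30,-3)

-13,-30,-3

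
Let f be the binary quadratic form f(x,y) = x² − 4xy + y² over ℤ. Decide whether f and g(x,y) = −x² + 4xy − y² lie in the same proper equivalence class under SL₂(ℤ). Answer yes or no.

D₁ = 12, D₂ = 12
river cycle of f (length 2): (1, 2, -2), (-2, 2, 1)
river cycle of g (length 2): (-1, 2, 2), (2, 2, -1)
cycles differ ⇒ inequivalent

no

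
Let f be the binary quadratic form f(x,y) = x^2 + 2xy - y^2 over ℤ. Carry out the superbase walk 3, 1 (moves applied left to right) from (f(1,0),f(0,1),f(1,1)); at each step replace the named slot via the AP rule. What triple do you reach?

start (1,-1,2) = (f(1,0),f(0,1),f(1,1))
replace slot 3: 2·(1+(-1)) − 2 = -2 → (1,-1,-2)
replace slot 1: 2·((-1)+(-2)) − 1 = -7 → (-7,-1,-2)

-7,-1,-2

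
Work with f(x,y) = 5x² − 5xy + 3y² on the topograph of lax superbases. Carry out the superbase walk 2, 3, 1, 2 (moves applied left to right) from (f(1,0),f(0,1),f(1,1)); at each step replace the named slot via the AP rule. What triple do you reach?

start (5,3,3) = (f(1,0),f(0,1),f(1,1))
replace slot 2: 2·(5+3) − 3 = 13 → (5,13,3)
replace slot 3: 2·(5+13) − 3 = 33 → (5,13,33)
replace slot 1: 2·(13+33) − 5 = 87 → (87,13,33)
replace slot 2: 2·(87+33) − 13 = 227 → (87,227,33)

87,227,33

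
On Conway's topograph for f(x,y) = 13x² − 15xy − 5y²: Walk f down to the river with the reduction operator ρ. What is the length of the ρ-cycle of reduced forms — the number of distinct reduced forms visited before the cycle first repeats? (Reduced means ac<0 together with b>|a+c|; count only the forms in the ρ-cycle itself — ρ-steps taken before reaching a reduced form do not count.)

D = 485, ⌊√D⌋ = 22
descent: ρ → (-5,15,13)  [lands on river]
river: ρ → (13,11,-7)
river: ρ → (-7,17,7)
river: ρ → (7,11,-13)
river: ρ → (-13,15,5)
river: ρ → (5,15,-13)
river: ρ → (-13,11,7)
river: ρ → (7,17,-7)
river: ρ → (-7,11,13)
river: ρ → (13,15,-5)
ρ-cycle length = 10 (tail of 1 descent step not counted)

10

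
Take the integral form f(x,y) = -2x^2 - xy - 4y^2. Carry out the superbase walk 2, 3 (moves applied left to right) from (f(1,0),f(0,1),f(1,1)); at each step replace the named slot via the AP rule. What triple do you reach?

start (-2,-4,-7) = (f(1,0),f(0,1),f(1,1))
replace slot 2: 2·((-2)+(-7)) − (-4) = -14 → (-2,-14,-7)
replace slot 3: 2·((-2)+(-14)) − (-7) = -25 → (-2,-14,-25)

-2,-14,-25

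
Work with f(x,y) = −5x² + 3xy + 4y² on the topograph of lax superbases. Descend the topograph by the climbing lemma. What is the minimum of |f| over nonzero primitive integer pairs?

river: ρ → (4,5,-4)
river: ρ → (-4,3,5)
river: ρ → (5,7,-2)
river: ρ → (-2,9,1)
river: ρ → (1,9,-2)
river: ρ → (-2,7,5)
river: ρ → (5,3,-4)
river: ρ → (-4,5,4)
river: ρ → (4,3,-5)
river: ρ → (-5,7,2)
river: ρ → (2,9,-1)
river: ρ → (-1,9,2)
river: ρ → (2,7,-5)
river: ρ → (-5,3,4)
closes: descent 0, river 14
min |a| on river = 1

1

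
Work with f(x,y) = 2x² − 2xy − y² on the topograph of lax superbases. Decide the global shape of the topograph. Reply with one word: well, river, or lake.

D = b²−4ac = (-2)² − 4·2·(-1) = 12
D > 0 non-square ⇒ indefinite ⇒ periodic river

river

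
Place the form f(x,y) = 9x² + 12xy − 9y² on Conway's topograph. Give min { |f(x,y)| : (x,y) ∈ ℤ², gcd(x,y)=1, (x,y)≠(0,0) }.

river: ρ → (-9,6,12)
river: ρ → (12,18,-3)
river: ρ → (-3,18,12)
river: ρ → (12,6,-9)
river: ρ → (-9,12,9)
river: ρ → (9,6,-12)
river: ρ → (-12,18,3)
river: ρ → (3,18,-12)
river: ρ → (-12,6,9)
river: ρ → (9,12,-9)
closes: descent 0, river 10
min |a| on river = 3

3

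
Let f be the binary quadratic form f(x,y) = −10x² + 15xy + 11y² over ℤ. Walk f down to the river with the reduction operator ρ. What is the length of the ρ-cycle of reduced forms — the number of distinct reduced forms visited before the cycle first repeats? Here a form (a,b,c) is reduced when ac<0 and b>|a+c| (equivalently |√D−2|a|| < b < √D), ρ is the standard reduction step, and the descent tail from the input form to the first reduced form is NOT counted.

D = 665, ⌊√D⌋ = 25
river: ρ → (11,7,-14)
river: ρ → (-14,21,4)
river: ρ → (4,19,-19)
river: ρ → (-19,19,4)
river: ρ → (4,21,-14)
river: ρ → (-14,7,11)
river: ρ → (11,15,-10)
river: ρ → (-10,25,1)
river: ρ → (1,25,-10)
river: ρ → (-10,15,11)
ρ-cycle length = 10 (tail of 0 descent steps not counted)

10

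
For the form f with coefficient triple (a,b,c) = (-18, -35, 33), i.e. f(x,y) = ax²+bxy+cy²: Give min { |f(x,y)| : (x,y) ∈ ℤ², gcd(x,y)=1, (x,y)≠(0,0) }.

descent: ρ → (33,35,-18)  [lands on river]
river: ρ → (-18,37,31)
river: ρ → (31,25,-24)
river: ρ → (-24,23,32)
river: ρ → (32,41,-15)
river: ρ → (-15,49,20)
river: ρ → (20,31,-33)
river: ρ → (-33,35,18)
river: ρ → (18,37,-31)
river: ρ → (-31,25,24)
river: ρ → (24,23,-32)
river: ρ → (-32,41,15)
river: ρ → (15,49,-20)
river: ρ → (-20,31,33)
closes: descent 1, river 14
min |a| on river = 15

15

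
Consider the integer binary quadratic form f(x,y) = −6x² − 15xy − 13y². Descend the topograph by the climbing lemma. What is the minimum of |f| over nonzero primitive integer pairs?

translate: b→3 (≡15 mod 12), so (6,15,13)→(6,3,4)
flip: (6,3,4)→(4,-3,6)
reduced (well bottom): (4,-3,6) with a≤c, −a<b≤a
well minimum |f| = |-4| = 4 (negative-definite)

4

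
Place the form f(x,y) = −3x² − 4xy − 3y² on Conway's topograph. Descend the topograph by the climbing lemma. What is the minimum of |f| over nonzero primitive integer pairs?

translate: b→-2 (≡4 mod 6), so (3,4,3)→(3,-2,2)
flip: (3,-2,2)→(2,2,3)
reduced (well bottom): (2,2,3) with a≤c, −a<b≤a
well minimum |f| = |-2| = 2 (negative-definite)

2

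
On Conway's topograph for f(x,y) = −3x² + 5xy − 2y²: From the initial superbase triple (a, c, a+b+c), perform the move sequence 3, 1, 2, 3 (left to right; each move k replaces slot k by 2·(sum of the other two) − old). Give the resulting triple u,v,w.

start (-3,-2,0) = (f(1,0),f(0,1),f(1,1))
replace slot 3: 2·((-3)+(-2)) − 0 = -10 → (-3,-2,-10)
replace slot 1: 2·((-2)+(-10)) − (-3) = -21 → (-21,-2,-10)
replace slot 2: 2·((-21)+(-10)) − (-2) = -60 → (-21,-60,-10)
replace slot 3: 2·((-21)+(-60)) − (-10) = -152 → (-21,-60,-152)

-21,-60,-152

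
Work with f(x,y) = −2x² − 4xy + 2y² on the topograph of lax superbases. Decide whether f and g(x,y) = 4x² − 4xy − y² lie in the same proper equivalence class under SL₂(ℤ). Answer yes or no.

D₁ = 32, D₂ = 32
river cycle of f (length 2): (2, 4, -2), (-2, 4, 2)
river cycle of g (length 2): (-1, 4, 4), (4, 4, -1)
cycles differ ⇒ inequivalent

no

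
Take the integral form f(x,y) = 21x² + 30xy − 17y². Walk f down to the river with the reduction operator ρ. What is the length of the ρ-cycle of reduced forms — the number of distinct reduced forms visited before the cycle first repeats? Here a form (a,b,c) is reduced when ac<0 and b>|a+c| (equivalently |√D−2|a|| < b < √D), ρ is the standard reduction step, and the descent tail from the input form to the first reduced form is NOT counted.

D = 2328, ⌊√D⌋ = 48
river: ρ → (-17,38,13)
river: ρ → (13,40,-14)
river: ρ → (-14,44,7)
river: ρ → (7,40,-26)
river: ρ → (-26,12,21)
river: ρ → (21,30,-17)
ρ-cycle length = 6 (tail of 0 descent steps not counted)

6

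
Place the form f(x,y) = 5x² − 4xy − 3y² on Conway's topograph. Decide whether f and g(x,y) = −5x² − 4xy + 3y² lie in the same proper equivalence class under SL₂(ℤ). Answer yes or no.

D₁ = 76, D₂ = 76
river cycle of f (length 6): (-3, 4, 5), (5, 6, -2), (-2, 6, 5), (5, 4, -3), (-3, 8, 1), (1, 8, -3)
river cycle of g (length 6): (3, 4, -5), (-5, 6, 2), (2, 6, -5), (-5, 4, 3), (3, 8, -1), (-1, 8, 3)
cycles differ ⇒ inequivalent

no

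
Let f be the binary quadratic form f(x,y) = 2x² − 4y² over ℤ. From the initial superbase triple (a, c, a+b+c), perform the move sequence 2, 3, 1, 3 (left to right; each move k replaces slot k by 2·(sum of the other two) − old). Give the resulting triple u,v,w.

start (2,-4,-2) = (f(1,0),f(0,1),f(1,1))
replace slot 2: 2·(2+(-2)) − (-4) = 4 → (2,4,-2)
replace slot 3: 2·(2+4) − (-2) = 14 → (2,4,14)
replace slot 1: 2·(4+14) − 2 = 34 → (34,4,14)
replace slot 3: 2·(34+4) − 14 = 62 → (34,4,62)

34,4,62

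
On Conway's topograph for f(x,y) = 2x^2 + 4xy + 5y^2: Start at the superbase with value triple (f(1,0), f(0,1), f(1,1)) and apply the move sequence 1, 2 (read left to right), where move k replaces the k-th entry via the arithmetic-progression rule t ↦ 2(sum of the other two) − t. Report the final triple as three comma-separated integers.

start (2,5,11) = (f(1,0),f(0,1),f(1,1))
replace slot 1: 2·(5+11) − 2 = 30 → (30,5,11)
replace slot 2: 2·(30+11) − 5 = 77 → (30,77,11)

30,77,11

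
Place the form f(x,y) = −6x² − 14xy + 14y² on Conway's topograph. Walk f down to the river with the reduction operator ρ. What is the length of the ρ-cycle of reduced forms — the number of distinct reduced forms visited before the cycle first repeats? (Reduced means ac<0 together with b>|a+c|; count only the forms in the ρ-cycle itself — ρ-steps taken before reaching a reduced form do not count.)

D = 532, ⌊√D⌋ = 23
descent: ρ → (14,14,-6)  [lands on river]
river: ρ → (-6,22,2)
river: ρ → (2,22,-6)
river: ρ → (-6,14,14)
ρ-cycle length = 4 (tail of 1 descent step not counted)

4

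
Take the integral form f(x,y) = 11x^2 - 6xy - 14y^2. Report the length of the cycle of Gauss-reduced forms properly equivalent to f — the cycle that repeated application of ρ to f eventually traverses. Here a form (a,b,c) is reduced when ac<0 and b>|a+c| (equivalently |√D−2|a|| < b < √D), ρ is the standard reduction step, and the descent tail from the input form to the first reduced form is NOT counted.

D = 652, ⌊√D⌋ = 25
descent: ρ → (-14,6,11)  [lands on river]
river: ρ → (11,16,-9)
river: ρ → (-9,20,7)
river: ρ → (7,22,-6)
river: ρ → (-6,14,19)
river: ρ → (19,24,-1)
river: ρ → (-1,24,19)
river: ρ → (19,14,-6)
river: ρ → (-6,22,7)
river: ρ → (7,20,-9)
river: ρ → (-9,16,11)
river: ρ → (11,6,-14)
river: ρ → (-14,22,3)
river: ρ → (3,20,-21)
river: ρ → (-21,22,2)
river: ρ → (2,22,-21)
river: ρ → (-21,20,3)
river: ρ → (3,22,-14)
ρ-cycle length = 18 (tail of 1 descent step not counted)

18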